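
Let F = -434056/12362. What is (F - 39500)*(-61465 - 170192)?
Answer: 8087030968128/883 ≈ 9.1586e+9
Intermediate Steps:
F = -31004/883 (F = -434056*1/12362 = -31004/883 ≈ -35.112)
(F - 39500)*(-61465 - 170192) = (-31004/883 - 39500)*(-61465 - 170192) = -34909504/883*(-231657) = 8087030968128/883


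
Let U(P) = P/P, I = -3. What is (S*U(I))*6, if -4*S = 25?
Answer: -75/2 ≈ -37.500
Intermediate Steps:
S = -25/4 (S = -¼*25 = -25/4 ≈ -6.2500)
U(P) = 1
(S*U(I))*6 = -25/4*1*6 = -25/4*6 = -75/2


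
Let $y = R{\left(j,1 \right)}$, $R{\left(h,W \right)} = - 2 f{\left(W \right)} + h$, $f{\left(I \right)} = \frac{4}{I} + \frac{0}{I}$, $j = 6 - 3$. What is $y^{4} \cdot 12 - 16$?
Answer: $7484$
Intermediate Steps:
$j = 3$
$f{\left(I \right)} = \frac{4}{I}$ ($f{\left(I \right)} = \frac{4}{I} + 0 = \frac{4}{I}$)
$R{\left(h,W \right)} = h - \frac{8}{W}$ ($R{\left(h,W \right)} = - 2 \frac{4}{W} + h = - \frac{8}{W} + h = h - \frac{8}{W}$)
$y = -5$ ($y = 3 - \frac{8}{1} = 3 - 8 = -5$)
$y^{4} \cdot 12 - 16 = \left(-5\right)^{4} \cdot 12 - 16 = 625 \cdot 12 - 16 = 7500 - 16 = 7484$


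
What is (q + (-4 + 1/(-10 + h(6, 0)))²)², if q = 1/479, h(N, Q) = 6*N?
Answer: 25830657617769/104849030416 ≈ 246.36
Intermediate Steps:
q = 1/479 ≈ 0.0020877
(q + (-4 + 1/(-10 + h(6, 0)))²)² = (1/479 + (-4 + 1/(-10 + 6*6))²)² = (1/479 + (-4 + 1/(-10 + 36))²)² = (1/479 + (-4 + 1/26)²)² = (1/479 + (-103/26)²)² = (1/479 + 10609/676)² = (5082387/323804)² = 25830657617769/104849030416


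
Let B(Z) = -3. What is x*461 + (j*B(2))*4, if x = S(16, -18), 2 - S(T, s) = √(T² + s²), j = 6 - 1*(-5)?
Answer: 790 - 922*√145 ≈ -10312.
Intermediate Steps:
j = 11 (j = 6 + 5 = 11)
S(T, s) = 2 - √(T² + s²)
x = 2 - 2*√145 (x = 2 - √(16² + (-18)²) = 2 - √(256 + 324) = 2 - √580 = 2 - 2*√145 ≈ -22.083)
x*461 + (j*B(2))*4 = (2 - 2*√145)*461 + (11*(-3))*4 = (922 - 922*√145) - 33*4 = (922 - 922*√145) - 132 = 790 - 922*√145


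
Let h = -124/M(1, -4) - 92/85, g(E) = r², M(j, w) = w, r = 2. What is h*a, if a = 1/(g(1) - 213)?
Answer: -2543/17765 ≈ -0.14315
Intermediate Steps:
g(E) = 4 (g(E) = 2² = 4)
h = 2543/85 (h = -124/(-4) - 92/85 = -124*(-¼) - 92*1/85 = 31 - 92/85 = 2543/85 ≈ 29.918)
a = -1/209 (a = 1/(4 - 213) = 1/(-209) = -1/209 ≈ -0.0047847)
h*a = (2543/85)*(-1/209) = -2543/17765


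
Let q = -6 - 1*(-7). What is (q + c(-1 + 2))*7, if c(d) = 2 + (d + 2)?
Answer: 42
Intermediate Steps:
c(d) = 4 + d (c(d) = 2 + (2 + d) = 4 + d)
q = 1 (q = -6 + 7 = 1)
(q + c(-1 + 2))*7 = (1 + (4 + (-1 + 2)))*7 = (1 + (4 + 1))*7 = (1 + 5)*7 = 6*7 = 42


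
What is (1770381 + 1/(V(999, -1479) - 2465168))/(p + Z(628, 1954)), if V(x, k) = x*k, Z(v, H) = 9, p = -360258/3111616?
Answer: 10859635824809102464/54496411162527 ≈ 1.9927e+5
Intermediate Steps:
p = -180129/1555808 (p = -360258*1/3111616 = -180129/1555808 ≈ -0.11578)
V(x, k) = k*x
(1770381 + 1/(V(999, -1479) - 2465168))/(p + Z(628, 1954)) = (1770381 + 1/(-1479*999 - 2465168))/(-180129/1555808 + 9) = (1770381 + 1/(-1477521 - 2465168))/(13822143/1555808) = (1770381 + 1/(-3942689))*(1555808/13822143) = (1770381 - 1/3942689)*(1555808/13822143) = (6980061694508/3942689)*(1555808/13822143) = 10859635824809102464/54496411162527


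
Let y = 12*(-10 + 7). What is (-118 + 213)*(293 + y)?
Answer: 24415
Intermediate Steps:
y = -36 (y = 12*(-3) = -36)
(-118 + 213)*(293 + y) = (-118 + 213)*(293 - 36) = 95*257 = 24415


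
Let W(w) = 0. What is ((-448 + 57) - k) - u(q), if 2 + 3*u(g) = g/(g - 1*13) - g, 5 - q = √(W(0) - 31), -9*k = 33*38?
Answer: (-757*√31 + 5948*I)/(3*(√31 - 8*I)) ≈ -249.3 - 2.1099*I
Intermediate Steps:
k = -418/3 (k = -11*38/3 = -⅑*1254 = -418/3 ≈ -139.33)
q = 5 - I*√31 (q = 5 - √(0 - 31) = 5 - √(-31) = 5 - I*√31 ≈ 5.0 - 5.5678*I)
u(g) = -⅔ - g/3 + g/(3*(-13 + g)) (u(g) = -⅔ + (g/(g - 1*13) - g)/3 = -⅔ + (g/(g - 13) - g)/3 = -⅔ + (g/(-13 + g) - g)/3 = -⅔ + (-g + g/(-13 + g))/3 = -⅔ + (-g/3 + g/(3*(-13 + g))) = -⅔ - g/3 + g/(3*(-13 + g)))
((-448 + 57) - k) - u(q) = ((-448 + 57) - 1*(-418/3)) - (26 - (5 - I*√31)² + 12*(5 - I*√31))/(3*(-13 + (5 - I*√31))) = (-391 + 418/3) - (26 - (5 - I*√31)² + (60 - 12*I*√31))/(3*(-8 - I*√31)) = -755/3 - (86 - (5 - I*√31)² - 12*I*√31)/(3*(-8 - I*√31))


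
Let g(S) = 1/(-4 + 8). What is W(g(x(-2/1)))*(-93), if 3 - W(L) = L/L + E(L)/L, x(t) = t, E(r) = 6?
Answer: 2046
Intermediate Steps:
g(S) = 1/4
W(L) = 2 - 6/L (W(L) = 3 - (L/L + 6/L) = 3 - (1 + 6/L) = 3 + (-1 - 6/L) = 2 - 6/L)
W(g(x(-2/1)))*(-93) = (2 - 6/1/4)*(-93) = (2 - 6*4)*(-93) = (2 - 24)*(-93) = -22*(-93) = 2046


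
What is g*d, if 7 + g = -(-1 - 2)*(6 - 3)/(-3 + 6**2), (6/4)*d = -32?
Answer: 4736/33 ≈ 143.52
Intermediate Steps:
d = -64/3 (d = (2/3)*(-32) = -64/3 ≈ -21.333)
g = -74/11 (g = -7 - (-1 - 2)*(6 - 3)/(-3 + 6**2) = -7 - (-3)*3/(-3 + 36) = -7 - (-3)*3/33 = -7 - (-3)*3*(1/33) = -7 - (-3)/11 = -7 - 1*(-3/11) = -7 + 3/11 = -74/11 ≈ -6.7273)
g*d = -74/11*(-64/3) = 4736/33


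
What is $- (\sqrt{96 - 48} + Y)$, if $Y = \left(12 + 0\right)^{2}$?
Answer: $-144 - 4 \sqrt{3} \approx -150.93$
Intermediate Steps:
$Y = 144$ ($Y = 12^{2} = 144$)
$- (\sqrt{96 - 48} + Y) = - (\sqrt{96 - 48} + 144) = - (\sqrt{48} + 144) = - (4 \sqrt{3} + 144) = - (144 + 4 \sqrt{3}) = -144 - 4 \sqrt{3}$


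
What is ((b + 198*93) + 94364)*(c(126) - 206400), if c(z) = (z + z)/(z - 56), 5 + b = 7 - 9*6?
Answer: -116331202932/5 ≈ -2.3266e+10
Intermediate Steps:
b = -52 (b = -5 + (7 - 9*6) = -5 + (7 - 54) = -5 - 47 = -52)
c(z) = 2*z/(-56 + z) (c(z) = (2*z)/(-56 + z) = 2*z/(-56 + z))
((b + 198*93) + 94364)*(c(126) - 206400) = ((-52 + 198*93) + 94364)*(2*126/(-56 + 126) - 206400) = ((-52 + 18414) + 94364)*(2*126/70 - 206400) = (18362 + 94364)*(2*126*(1/70) - 206400) = 112726*(18/5 - 206400) = 112726*(-1031982/5) = -116331202932/5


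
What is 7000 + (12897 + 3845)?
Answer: 23742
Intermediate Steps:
7000 + (12897 + 3845) = 7000 + 16742 = 23742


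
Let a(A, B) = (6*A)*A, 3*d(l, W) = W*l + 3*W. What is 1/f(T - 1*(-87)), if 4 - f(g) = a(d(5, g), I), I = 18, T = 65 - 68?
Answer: -1/301052 ≈ -3.3217e-6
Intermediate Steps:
T = -3
d(l, W) = W + W*l/3 (d(l, W) = (W*l + 3*W)/3 = (3*W + W*l)/3 = W + W*l/3)
a(A, B) = 6*A**2
f(g) = 4 - 128*g**2/3 (f(g) = 4 - 6*(g*(3 + 5)/3)**2 = 4 - 6*((1/3)*g*8)**2 = 4 - 6*(8*g/3)**2 = 4 - 6*64*g**2/9 = 4 - 128*g**2/3)
1/f(T - 1*(-87)) = 1/(4 - 128*(-3 - 1*(-87))**2/3) = 1/(4 - 128*(-3 + 87)**2/3) = 1/(4 - 128/3*84**2) = 1/(4 - 128/3*7056) = 1/(4 - 301056) = 1/(-301052) = -1/301052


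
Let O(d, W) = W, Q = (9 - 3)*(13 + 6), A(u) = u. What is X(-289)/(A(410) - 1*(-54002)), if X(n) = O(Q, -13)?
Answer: -13/54412 ≈ -0.00023892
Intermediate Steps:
Q = 114 (Q = 6*19 = 114)
X(n) = -13
X(-289)/(A(410) - 1*(-54002)) = -13/(410 - 1*(-54002)) = -13/(410 + 54002) = -13/54412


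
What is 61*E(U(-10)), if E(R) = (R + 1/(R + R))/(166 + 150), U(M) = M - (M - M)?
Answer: -12261/6320 ≈ -1.9400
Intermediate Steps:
U(M) = M (U(M) = M - 1*0 = M + 0 = M)
E(R) = R/316 + 1/(632*R) (E(R) = (R + 1/(2*R))/316 = (R + 1/(2*R))*(1/316) = R/316 + 1/(632*R))
61*E(U(-10)) = 61*((1/316)*(-10) + (1/632)/(-10)) = 61*(-5/158 + (1/632)*(-⅒)) = 61*(-5/158 - 1/6320) = 61*(-201/6320) = -12261/6320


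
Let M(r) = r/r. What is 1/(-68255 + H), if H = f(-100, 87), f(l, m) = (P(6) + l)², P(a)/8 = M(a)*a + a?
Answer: -1/68239 ≈ -1.4654e-5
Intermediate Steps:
M(r) = 1
P(a) = 16*a (P(a) = 8*(1*a + a) = 8*(a + a) = 8*(2*a) = 16*a)
f(l, m) = (96 + l)² (f(l, m) = (16*6 + l)² = (96 + l)²)
H = 16 (H = (96 - 100)² = (-4)² = 16)
1/(-68255 + H) = 1/(-68255 + 16) = 1/(-68239) = -1/68239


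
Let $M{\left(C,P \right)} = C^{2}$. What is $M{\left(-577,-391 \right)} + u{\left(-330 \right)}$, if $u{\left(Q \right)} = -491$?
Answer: $332438$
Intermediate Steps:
$M{\left(-577,-391 \right)} + u{\left(-330 \right)} = \left(-577\right)^{2} - 491 = 332929 - 491 = 332438$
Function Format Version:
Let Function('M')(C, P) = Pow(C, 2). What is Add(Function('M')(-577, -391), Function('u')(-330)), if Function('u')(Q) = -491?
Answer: 332438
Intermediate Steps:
Add(Function('M')(-577, -391), Function('u')(-330)) = Add(Pow(-577, 2), -491) = Add(332929, -491) = 332438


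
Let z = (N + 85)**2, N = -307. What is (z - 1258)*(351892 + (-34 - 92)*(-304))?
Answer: 18739553096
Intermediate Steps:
z = 49284 (z = (-307 + 85)**2 = (-222)**2 = 49284)
(z - 1258)*(351892 + (-34 - 92)*(-304)) = (49284 - 1258)*(351892 + (-34 - 92)*(-304)) = 48026*(351892 - 126*(-304)) = 48026*(351892 + 38304) = 48026*390196 = 18739553096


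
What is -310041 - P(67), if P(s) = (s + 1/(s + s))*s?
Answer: -629061/2 ≈ -3.1453e+5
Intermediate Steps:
P(s) = s*(s + 1/(2*s)) (P(s) = (s + 1/(2*s))*s = s*(s + 1/(2*s)))
-310041 - P(67) = -310041 - (1/2 + 67**2) = -310041 - (1/2 + 4489) = -310041 - 1*8979/2 = -310041 - 8979/2 = -629061/2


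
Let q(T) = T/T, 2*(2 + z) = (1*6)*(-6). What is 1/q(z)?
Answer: 1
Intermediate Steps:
z = -20 (z = -2 + ((1*6)*(-6))/2 = -2 + (6*(-6))/2 = -2 + (1/2)*(-36) = -2 - 18 = -20)
q(T) = 1
1/q(z) = 1/1 = 1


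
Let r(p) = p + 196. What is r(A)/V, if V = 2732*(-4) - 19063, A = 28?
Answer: -224/29991 ≈ -0.0074689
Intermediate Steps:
V = -29991 (V = -10928 - 19063 = -29991)
r(p) = 196 + p
r(A)/V = (196 + 28)/(-29991) = 224*(-1/29991) = -224/29991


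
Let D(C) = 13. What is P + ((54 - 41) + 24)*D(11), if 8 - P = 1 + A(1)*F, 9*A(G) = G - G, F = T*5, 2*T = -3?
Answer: 488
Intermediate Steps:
T = -3/2 (T = (1/2)*(-3) = -3/2 ≈ -1.5000)
F = -15/2 (F = -3/2*5 = -15/2 ≈ -7.5000)
A(G) = 0 (A(G) = (G - G)/9 = (1/9)*0 = 0)
P = 7 (P = 8 - (1 + 0*(-15/2)) = 8 - (1 + 0) = 8 - 1*1 = 8 - 1 = 7)
P + ((54 - 41) + 24)*D(11) = 7 + ((54 - 41) + 24)*13 = 7 + (13 + 24)*13 = 7 + 37*13 = 7 + 481 = 488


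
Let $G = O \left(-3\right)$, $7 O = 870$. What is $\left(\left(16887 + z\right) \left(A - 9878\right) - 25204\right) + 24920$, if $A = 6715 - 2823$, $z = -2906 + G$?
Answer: $- \frac{570210390}{7} \approx -8.1459 \cdot 10^{7}$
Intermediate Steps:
$O = \frac{870}{7}$ ($O = \frac{1}{7} \cdot 870 = \frac{870}{7} \approx 124.29$)
$G = - \frac{2610}{7}$ ($G = \frac{870}{7} \left(-3\right) = - \frac{2610}{7} \approx -372.86$)
$z = - \frac{22952}{7}$ ($z = -2906 - \frac{2610}{7} = - \frac{22952}{7} \approx -3278.9$)
$A = 3892$ ($A = 6715 - 2823 = 3892$)
$\left(\left(16887 + z\right) \left(A - 9878\right) - 25204\right) + 24920 = \left(\left(16887 - \frac{22952}{7}\right) \left(3892 - 9878\right) - 25204\right) + 24920 = \left(\frac{95257}{7} \left(-5986\right) - 25204\right) + 24920 = \left(- \frac{570208402}{7} - 25204\right) + 24920 = - \frac{570384830}{7} + 24920 = - \frac{570210390}{7}$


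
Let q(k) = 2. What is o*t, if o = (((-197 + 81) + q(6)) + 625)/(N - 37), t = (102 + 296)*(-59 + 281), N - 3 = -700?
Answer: -22574958/367 ≈ -61512.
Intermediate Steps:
N = -697 (N = 3 - 700 = -697)
t = 88356 (t = 398*222 = 88356)
o = -511/734 (o = (((-197 + 81) + 2) + 625)/(-697 - 37) = ((-116 + 2) + 625)/(-734) = (-114 + 625)*(-1/734) = 511*(-1/734) = -511/734 ≈ -0.69619)
o*t = -511/734*88356 = -22574958/367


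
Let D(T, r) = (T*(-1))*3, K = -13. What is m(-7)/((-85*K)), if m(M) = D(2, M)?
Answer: -6/1105 ≈ -0.0054299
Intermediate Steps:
D(T, r) = -3*T (D(T, r) = -T*3 = -3*T)
m(M) = -6 (m(M) = -3*2 = -6)
m(-7)/((-85*K)) = -6/((-85*(-13))) = -6/1105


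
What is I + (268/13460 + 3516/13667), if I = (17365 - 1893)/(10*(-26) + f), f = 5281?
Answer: 775551680369/230913053555 ≈ 3.3586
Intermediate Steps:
I = 15472/5021 (I = (17365 - 1893)/(10*(-26) + 5281) = 15472/(-260 + 5281) = 15472/5021 ≈ 3.0815)
I + (268/13460 + 3516/13667) = 15472/5021 + (268/13460 + 3516/13667) = 15472/5021 + (268*(1/13460) + 3516*(1/13667)) = 15472/5021 + (67/3365 + 3516/13667) = 15472/5021 + 12747029/45989455 = 775551680369/230913053555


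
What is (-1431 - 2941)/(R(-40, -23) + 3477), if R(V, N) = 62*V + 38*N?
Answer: -4372/123 ≈ -35.545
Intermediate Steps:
R(V, N) = 38*N + 62*V
(-1431 - 2941)/(R(-40, -23) + 3477) = (-1431 - 2941)/((38*(-23) + 62*(-40)) + 3477) = -4372/((-874 - 2480) + 3477) = -4372/(-3354 + 3477) = -4372/123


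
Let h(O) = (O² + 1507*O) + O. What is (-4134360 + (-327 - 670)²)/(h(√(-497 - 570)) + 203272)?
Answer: 3140351*I/(-202205*I + 1508*√1067) ≈ -14.661 + 3.5714*I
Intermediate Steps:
h(O) = O² + 1508*O
(-4134360 + (-327 - 670)²)/(h(√(-497 - 570)) + 203272) = (-4134360 + (-327 - 670)²)/(√(-497 - 570)*(1508 + √(-497 - 570)) + 203272) = (-4134360 + (-997)²)/(√(-1067)*(1508 + √(-1067)) + 203272) = (-4134360 + 994009)/((I*√1067)*(1508 + I*√1067) + 203272) = -3140351/(I*√1067*(1508 + I*√1067) + 203272) = -3140351/(203272 + I*√1067*(1508 + I*√1067))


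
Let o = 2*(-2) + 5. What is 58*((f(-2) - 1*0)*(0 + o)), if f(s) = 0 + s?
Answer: -116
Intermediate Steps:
f(s) = s
o = 1 (o = -4 + 5 = 1)
58*((f(-2) - 1*0)*(0 + o)) = 58*((-2 - 1*0)*(0 + 1)) = 58*((-2 + 0)*1) = 58*(-2*1) = 58*(-2) = -116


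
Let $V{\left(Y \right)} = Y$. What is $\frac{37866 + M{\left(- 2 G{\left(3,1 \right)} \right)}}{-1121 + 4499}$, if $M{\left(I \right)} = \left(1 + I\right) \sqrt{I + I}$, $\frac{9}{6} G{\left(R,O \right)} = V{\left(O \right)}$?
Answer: $\frac{6311}{563} - \frac{i \sqrt{6}}{15201} \approx 11.21 - 0.00016114 i$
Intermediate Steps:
$G{\left(R,O \right)} = \frac{2 O}{3}$
$M{\left(I \right)} = \sqrt{2} \sqrt{I} \left(1 + I\right)$ ($M{\left(I \right)} = \left(1 + I\right) \sqrt{2 I} = \left(1 + I\right) \sqrt{2} \sqrt{I} = \sqrt{2} \sqrt{I} \left(1 + I\right)$)
$\frac{37866 + M{\left(- 2 G{\left(3,1 \right)} \right)}}{-1121 + 4499} = \frac{37866 + \sqrt{2} \sqrt{- 2 \cdot \frac{2}{3} \cdot 1} \left(1 - 2 \cdot \frac{2}{3} \cdot 1\right)}{-1121 + 4499} = \frac{37866 + \sqrt{2} \sqrt{\left(-2\right) \frac{2}{3}} \left(1 - \frac{4}{3}\right)}{3378} = \left(37866 + \sqrt{2} \sqrt{- \frac{4}{3}} \left(1 - \frac{4}{3}\right)\right) \frac{1}{3378} = \left(37866 + \sqrt{2} \frac{2 i \sqrt{3}}{3} \left(- \frac{1}{3}\right)\right) \frac{1}{3378} = \left(37866 - \frac{2 i \sqrt{6}}{9}\right) \frac{1}{3378} = \frac{6311}{563} - \frac{i \sqrt{6}}{15201}$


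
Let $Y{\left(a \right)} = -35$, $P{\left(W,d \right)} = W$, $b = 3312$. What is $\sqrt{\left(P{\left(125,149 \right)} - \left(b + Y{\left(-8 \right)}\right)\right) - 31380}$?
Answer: $2 i \sqrt{8633} \approx 185.83 i$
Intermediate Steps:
$\sqrt{\left(P{\left(125,149 \right)} - \left(b + Y{\left(-8 \right)}\right)\right) - 31380} = \sqrt{\left(125 - \left(3312 - 35\right)\right) - 31380} = \sqrt{\left(125 - 3277\right) - 31380} = \sqrt{-3152 - 31380} = \sqrt{-34532} = 2 i \sqrt{8633}$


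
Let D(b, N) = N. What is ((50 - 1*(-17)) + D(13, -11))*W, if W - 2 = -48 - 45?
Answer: -5096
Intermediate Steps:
W = -91 (W = 2 + (-48 - 45) = 2 - 93 = -91)
((50 - 1*(-17)) + D(13, -11))*W = ((50 - 1*(-17)) - 11)*(-91) = ((50 + 17) - 11)*(-91) = (67 - 11)*(-91) = 56*(-91) = -5096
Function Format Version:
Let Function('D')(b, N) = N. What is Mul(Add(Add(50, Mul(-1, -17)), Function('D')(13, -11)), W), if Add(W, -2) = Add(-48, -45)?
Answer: -5096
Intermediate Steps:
W = -91 (W = Add(2, Add(-48, -45)) = Add(2, -93) = -91)
Mul(Add(Add(50, Mul(-1, -17)), Function('D')(13, -11)), W) = Mul(Add(Add(50, Mul(-1, -17)), -11), -91) = Mul(Add(Add(50, 17), -11), -91) = Mul(Add(67, -11), -91) = Mul(56, -91) = -5096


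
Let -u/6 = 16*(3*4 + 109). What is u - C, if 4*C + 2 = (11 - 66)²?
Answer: -49487/4 ≈ -12372.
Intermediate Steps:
u = -11616 (u = -96*(3*4 + 109) = -96*(12 + 109) = -96*121 = -6*1936 = -11616)
C = 3023/4 (C = -½ + (11 - 66)²/4 = -½ + (¼)*(-55)² = -½ + (¼)*3025 = -½ + 3025/4 = 3023/4 ≈ 755.75)
u - C = -11616 - 1*3023/4 = -11616 - 3023/4 = -49487/4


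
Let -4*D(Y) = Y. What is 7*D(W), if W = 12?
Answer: -21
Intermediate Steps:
D(Y) = -Y/4
7*D(W) = 7*(-¼*12) = 7*(-3) = -21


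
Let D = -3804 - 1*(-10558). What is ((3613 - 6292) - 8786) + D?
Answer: -4711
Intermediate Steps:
D = 6754 (D = -3804 + 10558 = 6754)
((3613 - 6292) - 8786) + D = ((3613 - 6292) - 8786) + 6754 = (-2679 - 8786) + 6754 = -11465 + 6754 = -4711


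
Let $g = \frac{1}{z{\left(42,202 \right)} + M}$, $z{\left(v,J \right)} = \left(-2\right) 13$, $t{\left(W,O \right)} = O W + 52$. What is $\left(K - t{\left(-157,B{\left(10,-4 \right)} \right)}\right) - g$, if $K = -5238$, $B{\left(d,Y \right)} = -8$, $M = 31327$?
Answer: $- \frac{204896347}{31301} \approx -6546.0$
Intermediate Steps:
$t{\left(W,O \right)} = 52 + O W$
$z{\left(v,J \right)} = -26$
$g = \frac{1}{31301}$ ($g = \frac{1}{-26 + 31327} = \frac{1}{31301} \approx 3.1948 \cdot 10^{-5}$)
$\left(K - t{\left(-157,B{\left(10,-4 \right)} \right)}\right) - g = \left(-5238 - \left(52 - -1256\right)\right) - \frac{1}{31301} = \left(-5238 - \left(52 + 1256\right)\right) - \frac{1}{31301} = \left(-5238 - 1308\right) - \frac{1}{31301} = -6546 - \frac{1}{31301} = - \frac{204896347}{31301}$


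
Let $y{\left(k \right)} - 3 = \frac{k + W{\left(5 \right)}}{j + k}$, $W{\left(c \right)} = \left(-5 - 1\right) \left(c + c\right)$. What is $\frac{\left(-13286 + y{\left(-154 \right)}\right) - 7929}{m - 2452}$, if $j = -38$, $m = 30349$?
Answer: $- \frac{2036245}{2678112} \approx -0.76033$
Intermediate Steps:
$W{\left(c \right)} = - 12 c$ ($W{\left(c \right)} = - 6 \cdot 2 c = - 12 c$)
$y{\left(k \right)} = 3 + \frac{-60 + k}{-38 + k}$ ($y{\left(k \right)} = 3 + \frac{k - 60}{-38 + k} = 3 + \frac{-60 + k}{-38 + k}$)
$\frac{\left(-13286 + y{\left(-154 \right)}\right) - 7929}{m - 2452} = \frac{\left(-13286 + \frac{2 \left(-87 + 2 \left(-154\right)\right)}{-38 - 154}\right) - 7929}{30349 - 2452} = \frac{\left(-13286 + \frac{2 \left(-87 - 308\right)}{-192}\right) - 7929}{27897} = \left(\left(-13286 + 2 \left(- \frac{1}{192}\right) \left(-395\right)\right) - 7929\right) \frac{1}{27897} = \left(\left(-13286 + \frac{395}{96}\right) - 7929\right) \frac{1}{27897} = \left(- \frac{1275061}{96} - 7929\right) \frac{1}{27897} = \left(- \frac{2036245}{96}\right) \frac{1}{27897} = - \frac{2036245}{2678112}$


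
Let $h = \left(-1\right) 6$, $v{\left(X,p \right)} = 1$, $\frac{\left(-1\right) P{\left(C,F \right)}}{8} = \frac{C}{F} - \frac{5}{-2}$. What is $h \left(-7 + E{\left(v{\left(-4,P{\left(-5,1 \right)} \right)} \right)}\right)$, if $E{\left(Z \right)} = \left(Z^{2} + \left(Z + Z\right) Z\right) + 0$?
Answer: $24$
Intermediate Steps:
$P{\left(C,F \right)} = -20 - \frac{8 C}{F}$ ($P{\left(C,F \right)} = - 8 \left(\frac{C}{F} - \frac{5}{-2}\right) = - 8 \left(\frac{C}{F} - - \frac{5}{2}\right) = - 8 \left(\frac{C}{F} + \frac{5}{2}\right) = - 8 \left(\frac{5}{2} + \frac{C}{F}\right) = -20 - \frac{8 C}{F}$)
$h = -6$
$E{\left(Z \right)} = 3 Z^{2}$ ($E{\left(Z \right)} = \left(Z^{2} + 2 Z Z\right) + 0 = \left(Z^{2} + 2 Z^{2}\right) + 0 = 3 Z^{2} + 0 = 3 Z^{2}$)
$h \left(-7 + E{\left(v{\left(-4,P{\left(-5,1 \right)} \right)} \right)}\right) = - 6 \left(-7 + 3 \cdot 1^{2}\right) = - 6 \left(-7 + 3 \cdot 1\right) = - 6 \left(-7 + 3\right) = \left(-6\right) \left(-4\right) = 24$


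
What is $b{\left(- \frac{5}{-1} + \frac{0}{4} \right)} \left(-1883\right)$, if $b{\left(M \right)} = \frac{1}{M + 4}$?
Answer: $- \frac{1883}{9} \approx -209.22$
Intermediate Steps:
$b{\left(M \right)} = \frac{1}{4 + M}$
$b{\left(- \frac{5}{-1} + \frac{0}{4} \right)} \left(-1883\right) = \frac{1}{4 + \left(- \frac{5}{-1} + \frac{0}{4}\right)} \left(-1883\right) = \frac{1}{4 + \left(\left(-5\right) \left(-1\right) + 0 \cdot \frac{1}{4}\right)} \left(-1883\right) = \frac{1}{4 + \left(5 + 0\right)} \left(-1883\right) = \frac{1}{4 + 5} \left(-1883\right) = \frac{1}{9} \left(-1883\right) = - \frac{1883}{9}$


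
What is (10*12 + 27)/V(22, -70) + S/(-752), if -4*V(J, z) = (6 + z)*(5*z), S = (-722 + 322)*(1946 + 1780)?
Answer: 74519013/37600 ≈ 1981.9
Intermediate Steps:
S = -1490400 (S = -400*3726 = -1490400)
V(J, z) = -5*z*(6 + z)/4 (V(J, z) = -(6 + z)*5*z/4 = -5*z*(6 + z)/4)
(10*12 + 27)/V(22, -70) + S/(-752) = (10*12 + 27)/((-5/4*(-70)*(6 - 70))) - 1490400/(-752) = (120 + 27)/((-5/4*(-70)*(-64))) - 1490400*(-1/752) = 147/(-5600) + 93150/47 = 147*(-1/5600) + 93150/47 = -21/800 + 93150/47 = 74519013/37600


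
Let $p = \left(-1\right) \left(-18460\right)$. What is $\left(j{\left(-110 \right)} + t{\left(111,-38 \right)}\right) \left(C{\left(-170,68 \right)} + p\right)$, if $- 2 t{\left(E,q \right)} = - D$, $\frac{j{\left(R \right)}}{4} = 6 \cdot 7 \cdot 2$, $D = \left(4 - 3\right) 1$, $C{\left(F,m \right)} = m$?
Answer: $6234672$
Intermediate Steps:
$D = 1$ ($D = 1 \cdot 1 = 1$)
$p = 18460$
$j{\left(R \right)} = 336$ ($j{\left(R \right)} = 4 \cdot 6 \cdot 7 \cdot 2 = 4 \cdot 42 \cdot 2 = 4 \cdot 84 = 336$)
$t{\left(E,q \right)} = \frac{1}{2}$ ($t{\left(E,q \right)} = - \frac{\left(-1\right) 1}{2} = \left(- \frac{1}{2}\right) \left(-1\right) = \frac{1}{2}$)
$\left(j{\left(-110 \right)} + t{\left(111,-38 \right)}\right) \left(C{\left(-170,68 \right)} + p\right) = \left(336 + \frac{1}{2}\right) \left(68 + 18460\right) = \frac{673}{2} \cdot 18528 = 6234672$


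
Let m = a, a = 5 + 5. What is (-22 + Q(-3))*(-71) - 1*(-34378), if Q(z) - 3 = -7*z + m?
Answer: 33526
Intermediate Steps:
a = 10
m = 10
Q(z) = 13 - 7*z (Q(z) = 3 + (-7*z + 10) = 3 + (10 - 7*z) = 13 - 7*z)
(-22 + Q(-3))*(-71) - 1*(-34378) = (-22 + (13 - 7*(-3)))*(-71) - 1*(-34378) = (-22 + (13 + 21))*(-71) + 34378 = (-22 + 34)*(-71) + 34378 = 12*(-71) + 34378 = -852 + 34378 = 33526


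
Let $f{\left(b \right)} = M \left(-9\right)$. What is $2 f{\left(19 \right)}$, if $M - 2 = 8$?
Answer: $-180$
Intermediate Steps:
$M = 10$ ($M = 2 + 8 = 10$)
$f{\left(b \right)} = -90$ ($f{\left(b \right)} = 10 \left(-9\right) = -90$)
$2 f{\left(19 \right)} = 2 \left(-90\right) = -180$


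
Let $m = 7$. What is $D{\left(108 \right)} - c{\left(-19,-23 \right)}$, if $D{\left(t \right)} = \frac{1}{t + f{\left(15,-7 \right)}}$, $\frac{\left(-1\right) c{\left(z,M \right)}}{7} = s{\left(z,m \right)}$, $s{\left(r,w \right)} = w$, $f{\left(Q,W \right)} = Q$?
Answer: $\frac{6028}{123} \approx 49.008$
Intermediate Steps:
$c{\left(z,M \right)} = -49$ ($c{\left(z,M \right)} = \left(-7\right) 7 = -49$)
$D{\left(t \right)} = \frac{1}{15 + t}$ ($D{\left(t \right)} = \frac{1}{t + 15} = \frac{1}{15 + t}$)
$D{\left(108 \right)} - c{\left(-19,-23 \right)} = \frac{1}{15 + 108} - -49 = \frac{1}{123} + 49 = \frac{6028}{123}$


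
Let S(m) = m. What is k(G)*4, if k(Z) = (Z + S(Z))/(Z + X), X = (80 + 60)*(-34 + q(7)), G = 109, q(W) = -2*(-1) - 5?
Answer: -872/5071 ≈ -0.17196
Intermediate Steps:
q(W) = -3 (q(W) = 2 - 5 = -3)
X = -5180 (X = (80 + 60)*(-34 - 3) = 140*(-37) = -5180)
k(Z) = 2*Z/(-5180 + Z) (k(Z) = (Z + Z)/(Z - 5180) = (2*Z)/(-5180 + Z) = 2*Z/(-5180 + Z))
k(G)*4 = (2*109/(-5180 + 109))*4 = (2*109/(-5071))*4 = (2*109*(-1/5071))*4 = -218/5071*4 = -872/5071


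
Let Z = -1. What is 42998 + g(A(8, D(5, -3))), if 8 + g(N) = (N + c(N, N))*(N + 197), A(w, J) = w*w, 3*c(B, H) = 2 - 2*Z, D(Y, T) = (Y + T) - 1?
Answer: 60042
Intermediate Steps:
D(Y, T) = -1 + T + Y (D(Y, T) = (T + Y) - 1 = -1 + T + Y)
c(B, H) = 4/3 (c(B, H) = (2 - 2*(-1))/3 = (2 + 2)/3 = (⅓)*4 = 4/3)
A(w, J) = w²
g(N) = -8 + (197 + N)*(4/3 + N) (g(N) = -8 + (N + 4/3)*(N + 197) = -8 + (4/3 + N)*(197 + N) = -8 + (197 + N)*(4/3 + N))
42998 + g(A(8, D(5, -3))) = 42998 + (764/3 + (8²)² + (595/3)*8²) = 42998 + (764/3 + 64² + (595/3)*64) = 42998 + (764/3 + 4096 + 38080/3) = 42998 + 17044 = 60042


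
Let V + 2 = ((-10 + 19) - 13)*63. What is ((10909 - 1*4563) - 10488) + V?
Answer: -4396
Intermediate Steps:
V = -254 (V = -2 + ((-10 + 19) - 13)*63 = -2 + (9 - 13)*63 = -2 - 4*63 = -2 - 252 = -254)
((10909 - 1*4563) - 10488) + V = ((10909 - 1*4563) - 10488) - 254 = ((10909 - 4563) - 10488) - 254 = (6346 - 10488) - 254 = -4142 - 254 = -4396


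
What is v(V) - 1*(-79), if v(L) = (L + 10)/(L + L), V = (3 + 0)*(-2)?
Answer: 236/3 ≈ 78.667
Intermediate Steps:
V = -6 (V = 3*(-2) = -6)
v(L) = (10 + L)/(2*L) (v(L) = (10 + L)/((2*L)) = (10 + L)*(1/(2*L)) = (10 + L)/(2*L))
v(V) - 1*(-79) = (1/2)*(10 - 6)/(-6) - 1*(-79) = (1/2)*(-1/6)*4 + 79 = -1/3 + 79 = 236/3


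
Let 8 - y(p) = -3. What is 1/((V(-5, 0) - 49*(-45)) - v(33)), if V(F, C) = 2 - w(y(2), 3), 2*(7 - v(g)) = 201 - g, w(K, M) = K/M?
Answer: 3/6841 ≈ 0.00043853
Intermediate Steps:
y(p) = 11 (y(p) = 8 - 1*(-3) = 8 + 3 = 11)
v(g) = -187/2 + g/2 (v(g) = 7 - (201 - g)/2 = 7 + (-201/2 + g/2) = -187/2 + g/2)
V(F, C) = -5/3 (V(F, C) = 2 - 11/3 = -5/3)
1/((V(-5, 0) - 49*(-45)) - v(33)) = 1/((-5/3 - 49*(-45)) - (-187/2 + (1/2)*33)) = 1/((-5/3 + 2205) - (-187/2 + 33/2)) = 1/(6610/3 - 1*(-77)) = 1/(6610/3 + 77) = 1/(6841/3) = 3/6841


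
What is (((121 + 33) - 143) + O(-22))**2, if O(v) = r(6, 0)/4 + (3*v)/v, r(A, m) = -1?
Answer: 3025/16 ≈ 189.06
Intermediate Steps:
O(v) = 11/4 (O(v) = -1/4 + (3*v)/v = -1*1/4 + 3 = -1/4 + 3 = 11/4)
(((121 + 33) - 143) + O(-22))**2 = (((121 + 33) - 143) + 11/4)**2 = ((154 - 143) + 11/4)**2 = (11 + 11/4)**2 = (55/4)**2 = 3025/16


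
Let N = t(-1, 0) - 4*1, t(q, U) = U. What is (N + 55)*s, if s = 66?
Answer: 3366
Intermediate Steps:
N = -4 (N = 0 - 4*1 = 0 - 4 = -4)
(N + 55)*s = (-4 + 55)*66 = 51*66 = 3366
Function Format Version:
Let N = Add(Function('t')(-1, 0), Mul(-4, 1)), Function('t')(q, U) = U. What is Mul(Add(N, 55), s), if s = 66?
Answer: 3366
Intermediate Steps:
N = -4 (N = Add(0, Mul(-4, 1)) = Add(0, -4) = -4)
Mul(Add(N, 55), s) = Mul(Add(-4, 55), 66) = Mul(51, 66) = 3366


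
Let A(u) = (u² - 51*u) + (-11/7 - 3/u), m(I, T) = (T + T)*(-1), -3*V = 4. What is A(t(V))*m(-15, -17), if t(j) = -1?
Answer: 12716/7 ≈ 1816.6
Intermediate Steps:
V = -4/3 (V = -⅓*4 = -4/3 ≈ -1.3333)
m(I, T) = -2*T (m(I, T) = (2*T)*(-1) = -2*T)
A(u) = -11/7 + u² - 51*u - 3/u (A(u) = (u² - 51*u) + (-11*⅐ - 3/u) = (u² - 51*u) + (-11/7 - 3/u) = -11/7 + u² - 51*u - 3/u)
A(t(V))*m(-15, -17) = (-11/7 + (-1)² - 51*(-1) - 3/(-1))*(-2*(-17)) = (-11/7 + 1 + 51 - 3*(-1))*34 = (-11/7 + 1 + 51 + 3)*34 = (374/7)*34 = 12716/7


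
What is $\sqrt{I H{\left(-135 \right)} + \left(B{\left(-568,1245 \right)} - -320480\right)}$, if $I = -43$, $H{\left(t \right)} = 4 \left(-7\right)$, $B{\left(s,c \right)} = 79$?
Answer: $\sqrt{321763} \approx 567.24$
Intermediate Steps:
$H{\left(t \right)} = -28$
$\sqrt{I H{\left(-135 \right)} + \left(B{\left(-568,1245 \right)} - -320480\right)} = \sqrt{\left(-43\right) \left(-28\right) + \left(79 - -320480\right)} = \sqrt{1204 + \left(79 + 320480\right)} = \sqrt{1204 + 320559} = \sqrt{321763}$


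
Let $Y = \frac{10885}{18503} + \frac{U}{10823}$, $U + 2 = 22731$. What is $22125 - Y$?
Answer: $\frac{4430169201083}{200257969} \approx 22122.0$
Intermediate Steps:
$U = 22729$ ($U = -2 + 22731 = 22729$)
$Y = \frac{538363042}{200257969}$ ($Y = \frac{10885}{18503} + \frac{22729}{10823} = \frac{538363042}{200257969} \approx 2.6883$)
$22125 - Y = 22125 - \frac{538363042}{200257969} = \frac{4430169201083}{200257969}$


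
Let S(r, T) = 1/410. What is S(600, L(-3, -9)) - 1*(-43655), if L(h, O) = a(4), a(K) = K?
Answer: 17898551/410 ≈ 43655.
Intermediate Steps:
L(h, O) = 4
S(r, T) = 1/410
S(600, L(-3, -9)) - 1*(-43655) = 1/410 - 1*(-43655) = 1/410 + 43655 = 17898551/410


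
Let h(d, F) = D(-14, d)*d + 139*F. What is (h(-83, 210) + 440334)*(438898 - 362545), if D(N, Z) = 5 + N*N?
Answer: 34575768873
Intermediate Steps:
D(N, Z) = 5 + N**2
h(d, F) = 139*F + 201*d (h(d, F) = (5 + (-14)**2)*d + 139*F = (5 + 196)*d + 139*F = 201*d + 139*F = 139*F + 201*d)
(h(-83, 210) + 440334)*(438898 - 362545) = ((139*210 + 201*(-83)) + 440334)*(438898 - 362545) = ((29190 - 16683) + 440334)*76353 = (12507 + 440334)*76353 = 452841*76353 = 34575768873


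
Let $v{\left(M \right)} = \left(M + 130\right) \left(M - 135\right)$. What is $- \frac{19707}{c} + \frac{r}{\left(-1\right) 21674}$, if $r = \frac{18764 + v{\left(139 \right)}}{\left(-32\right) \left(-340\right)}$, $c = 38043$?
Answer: $- \frac{2420793713}{4672415898} \approx -0.5181$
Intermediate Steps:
$v{\left(M \right)} = \left(-135 + M\right) \left(130 + M\right)$ ($v{\left(M \right)} = \left(130 + M\right) \left(-135 + M\right) = \left(-135 + M\right) \left(130 + M\right)$)
$r = \frac{31}{17}$ ($r = \frac{18764 - \left(18245 - 19321\right)}{\left(-32\right) \left(-340\right)} = \frac{18764 - -1076}{10880} = \left(18764 + 1076\right) \frac{1}{10880} = 19840 \cdot \frac{1}{10880} = \frac{31}{17} \approx 1.8235$)
$- \frac{19707}{c} + \frac{r}{\left(-1\right) 21674} = - \frac{19707}{38043} + \frac{31}{17 \left(\left(-1\right) 21674\right)} = \left(-19707\right) \frac{1}{38043} + \frac{31}{17 \left(-21674\right)} = - \frac{6569}{12681} + \frac{31}{17} \left(- \frac{1}{21674}\right) = - \frac{6569}{12681} - \frac{31}{368458} = - \frac{2420793713}{4672415898}$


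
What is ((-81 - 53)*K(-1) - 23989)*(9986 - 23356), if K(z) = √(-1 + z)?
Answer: 320732930 + 1791580*I*√2 ≈ 3.2073e+8 + 2.5337e+6*I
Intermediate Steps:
((-81 - 53)*K(-1) - 23989)*(9986 - 23356) = ((-81 - 53)*√(-1 - 1) - 23989)*(9986 - 23356) = (-134*I*√2 - 23989)*(-13370) = (-23989 - 134*I*√2)*(-13370) = 320732930 + 1791580*I*√2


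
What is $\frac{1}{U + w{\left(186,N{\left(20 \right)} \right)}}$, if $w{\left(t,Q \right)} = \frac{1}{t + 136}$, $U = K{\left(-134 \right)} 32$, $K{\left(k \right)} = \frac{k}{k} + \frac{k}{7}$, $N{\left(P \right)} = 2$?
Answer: $- \frac{322}{186943} \approx -0.0017224$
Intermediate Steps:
$K{\left(k \right)} = 1 + \frac{k}{7}$ ($K{\left(k \right)} = 1 + k \frac{1}{7} = 1 + \frac{k}{7}$)
$U = - \frac{4064}{7}$ ($U = \left(1 + \frac{1}{7} \left(-134\right)\right) 32 = \left(1 - \frac{134}{7}\right) 32 = \left(- \frac{127}{7}\right) 32 = - \frac{4064}{7} \approx -580.57$)
$w{\left(t,Q \right)} = \frac{1}{136 + t}$
$\frac{1}{U + w{\left(186,N{\left(20 \right)} \right)}} = \frac{1}{- \frac{4064}{7} + \frac{1}{136 + 186}} = \frac{1}{- \frac{4064}{7} + \frac{1}{322}} = \frac{1}{- \frac{186943}{322}} = - \frac{322}{186943}$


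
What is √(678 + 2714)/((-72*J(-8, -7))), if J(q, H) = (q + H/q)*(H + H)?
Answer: -4*√53/3591 ≈ -0.0081093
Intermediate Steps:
J(q, H) = 2*H*(q + H/q) (J(q, H) = (q + H/q)*(2*H) = 2*H*(q + H/q))
√(678 + 2714)/((-72*J(-8, -7))) = √(678 + 2714)/((-144*(-7)*(-7 + (-8)²)/(-8))) = √3392/((-144*(-7)*(-1)*(-7 + 64)/8)) = (8*√53)/((-144*(-7)*(-1)*57/8)) = (8*√53)/((-72*399/4)) = (8*√53)/(-7182) = (8*√53)*(-1/7182) = -4*√53/3591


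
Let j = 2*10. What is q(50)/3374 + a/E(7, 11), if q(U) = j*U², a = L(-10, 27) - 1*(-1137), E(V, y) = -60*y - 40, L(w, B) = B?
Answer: 79267/6025 ≈ 13.156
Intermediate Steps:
E(V, y) = -40 - 60*y
j = 20
a = 1164 (a = 27 - 1*(-1137) = 27 + 1137 = 1164)
q(U) = 20*U²
q(50)/3374 + a/E(7, 11) = (20*50²)/3374 + 1164/(-40 - 60*11) = (20*2500)*(1/3374) + 1164/(-40 - 660) = 50000*(1/3374) + 1164/(-700) = 25000/1687 + 1164*(-1/700) = 25000/1687 - 291/175 = 79267/6025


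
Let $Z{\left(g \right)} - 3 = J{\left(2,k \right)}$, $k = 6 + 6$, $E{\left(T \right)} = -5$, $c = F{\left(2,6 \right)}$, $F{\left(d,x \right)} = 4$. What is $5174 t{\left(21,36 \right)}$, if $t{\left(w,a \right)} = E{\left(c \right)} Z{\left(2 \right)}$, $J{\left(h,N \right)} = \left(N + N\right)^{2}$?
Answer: $-14978730$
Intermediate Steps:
$c = 4$
$k = 12$
$J{\left(h,N \right)} = 4 N^{2}$ ($J{\left(h,N \right)} = \left(2 N\right)^{2} = 4 N^{2}$)
$Z{\left(g \right)} = 579$ ($Z{\left(g \right)} = 3 + 4 \cdot 12^{2} = 3 + 4 \cdot 144 = 3 + 576 = 579$)
$t{\left(w,a \right)} = -2895$ ($t{\left(w,a \right)} = \left(-5\right) 579 = -2895$)
$5174 t{\left(21,36 \right)} = 5174 \left(-2895\right) = -14978730$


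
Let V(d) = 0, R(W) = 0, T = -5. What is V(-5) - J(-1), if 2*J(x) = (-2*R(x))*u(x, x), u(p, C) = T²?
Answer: 0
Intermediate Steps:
u(p, C) = 25 (u(p, C) = (-5)² = 25)
J(x) = 0 (J(x) = (-2*0*25)/2 = (0*25)/2 = (½)*0 = 0)
V(-5) - J(-1) = 0 - 1*0 = 0 + 0 = 0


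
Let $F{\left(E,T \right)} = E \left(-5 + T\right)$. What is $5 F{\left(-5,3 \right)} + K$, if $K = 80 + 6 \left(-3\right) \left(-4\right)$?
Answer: $202$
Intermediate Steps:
$K = 152$ ($K = 80 - -72 = 80 + 72 = 152$)
$5 F{\left(-5,3 \right)} + K = 5 \left(- 5 \left(-5 + 3\right)\right) + 152 = 5 \left(\left(-5\right) \left(-2\right)\right) + 152 = 5 \cdot 10 + 152 = 50 + 152 = 202$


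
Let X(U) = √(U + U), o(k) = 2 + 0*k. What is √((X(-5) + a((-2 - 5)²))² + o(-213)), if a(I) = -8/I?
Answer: 2*√(-4786 - 196*I*√10)/49 ≈ 0.18246 - 2.8296*I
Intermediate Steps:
o(k) = 2 (o(k) = 2 + 0 = 2)
X(U) = √2*√U (X(U) = √(2*U) = √2*√U)
√((X(-5) + a((-2 - 5)²))² + o(-213)) = √((√2*√(-5) - 8/(-2 - 5)²)² + 2) = √((√2*(I*√5) - 8/((-7)²))² + 2) = √((I*√10 - 8/49)² + 2) = √((-8/49 + I*√10)² + 2) = √(2 + (-8/49 + I*√10)²)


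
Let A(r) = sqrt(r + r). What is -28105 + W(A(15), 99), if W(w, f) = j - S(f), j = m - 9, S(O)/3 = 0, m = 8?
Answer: -28106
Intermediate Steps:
A(r) = sqrt(2)*sqrt(r) (A(r) = sqrt(2*r) = sqrt(2)*sqrt(r))
S(O) = 0 (S(O) = 3*0 = 0)
j = -1 (j = 8 - 9 = -1)
W(w, f) = -1 (W(w, f) = -1 - 1*0 = -1 + 0 = -1)
-28105 + W(A(15), 99) = -28105 - 1 = -28106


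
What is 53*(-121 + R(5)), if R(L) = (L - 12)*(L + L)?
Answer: -10123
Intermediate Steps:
R(L) = 2*L*(-12 + L) (R(L) = (-12 + L)*(2*L) = 2*L*(-12 + L))
53*(-121 + R(5)) = 53*(-121 + 2*5*(-12 + 5)) = 53*(-121 + 2*5*(-7)) = 53*(-121 - 70) = 53*(-191) = -10123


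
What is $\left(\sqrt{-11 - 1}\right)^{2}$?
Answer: $-12$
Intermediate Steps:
$\left(\sqrt{-11 - 1}\right)^{2} = \left(\sqrt{-12}\right)^{2} = \left(2 i \sqrt{3}\right)^{2} = -12$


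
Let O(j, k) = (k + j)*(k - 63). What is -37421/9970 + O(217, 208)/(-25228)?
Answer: -45837007/7397740 ≈ -6.1961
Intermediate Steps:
O(j, k) = (-63 + k)*(j + k) (O(j, k) = (j + k)*(-63 + k) = (-63 + k)*(j + k))
-37421/9970 + O(217, 208)/(-25228) = -37421/9970 + (208² - 63*217 - 63*208 + 217*208)/(-25228) = -37421*1/9970 + (43264 - 13671 - 13104 + 45136)*(-1/25228) = -37421/9970 + 61625*(-1/25228) = -37421/9970 - 3625/1484 = -45837007/7397740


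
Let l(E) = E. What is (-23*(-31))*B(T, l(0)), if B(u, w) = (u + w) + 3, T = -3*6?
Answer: -10695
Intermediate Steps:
T = -18
B(u, w) = 3 + u + w
(-23*(-31))*B(T, l(0)) = (-23*(-31))*(3 - 18 + 0) = 713*(-15) = -10695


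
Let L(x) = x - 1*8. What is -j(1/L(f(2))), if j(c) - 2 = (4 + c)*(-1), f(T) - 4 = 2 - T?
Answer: 7/4 ≈ 1.7500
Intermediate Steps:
f(T) = 6 - T (f(T) = 4 + (2 - T) = 6 - T)
L(x) = -8 + x (L(x) = x - 8 = -8 + x)
j(c) = -2 - c (j(c) = 2 + (4 + c)*(-1) = 2 + (-4 - c) = -2 - c)
-j(1/L(f(2))) = -(-2 - 1/(-8 + (6 - 1*2))) = -(-2 - 1/(-8 + (6 - 2))) = -(-2 - 1/(-8 + 4)) = -(-2 - 1/(-4)) = -(-2 - 1*(-1/4)) = -(-2 + 1/4) = -1*(-7/4) = 7/4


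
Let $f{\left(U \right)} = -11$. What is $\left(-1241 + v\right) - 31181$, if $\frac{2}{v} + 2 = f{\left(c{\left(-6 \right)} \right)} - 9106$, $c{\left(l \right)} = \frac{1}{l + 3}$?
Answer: $- \frac{295656220}{9119} \approx -32422.0$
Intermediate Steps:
$c{\left(l \right)} = \frac{1}{3 + l}$
$v = - \frac{2}{9119}$ ($v = \frac{2}{-2 - 9117} = \frac{2}{-9119} = 2 \left(- \frac{1}{9119}\right) = - \frac{2}{9119} \approx -0.00021932$)
$\left(-1241 + v\right) - 31181 = \left(-1241 - \frac{2}{9119}\right) - 31181 = - \frac{11316681}{9119} - 31181 = - \frac{295656220}{9119}$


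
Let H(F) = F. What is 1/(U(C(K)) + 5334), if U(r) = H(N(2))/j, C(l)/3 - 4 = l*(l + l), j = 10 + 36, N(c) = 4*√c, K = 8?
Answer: 1410843/7525436558 - 23*√2/7525436558 ≈ 0.00018747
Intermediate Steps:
j = 46
C(l) = 12 + 6*l² (C(l) = 12 + 3*(l*(l + l)) = 12 + 3*(l*(2*l)) = 12 + 3*(2*l²) = 12 + 6*l²)
U(r) = 2*√2/23 (U(r) = (4*√2)/46 = (4*√2)*(1/46) = 2*√2/23)
1/(U(C(K)) + 5334) = 1/(2*√2/23 + 5334) = 1/(5334 + 2*√2/23)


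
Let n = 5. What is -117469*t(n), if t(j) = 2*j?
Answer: -1174690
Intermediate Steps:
-117469*t(n) = -234938*5 = -117469*10 = -1174690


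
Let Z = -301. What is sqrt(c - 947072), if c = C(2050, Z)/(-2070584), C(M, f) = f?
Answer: I*sqrt(1015099731995015562)/1035292 ≈ 973.18*I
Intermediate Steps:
c = 301/2070584 (c = -301/(-2070584) = -301*(-1/2070584) = 301/2070584 ≈ 0.00014537)
sqrt(c - 947072) = sqrt(301/2070584 - 947072) = sqrt(-1960992129747/2070584) = I*sqrt(1015099731995015562)/1035292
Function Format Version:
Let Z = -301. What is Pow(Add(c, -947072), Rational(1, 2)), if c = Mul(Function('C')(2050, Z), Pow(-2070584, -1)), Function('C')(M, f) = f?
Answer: Mul(Rational(1, 1035292), I, Pow(1015099731995015562, Rational(1, 2))) ≈ Mul(973.18, I)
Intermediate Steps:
c = Rational(301, 2070584) (c = Mul(-301, Pow(-2070584, -1)) = Mul(-301, Rational(-1, 2070584)) = Rational(301, 2070584) ≈ 0.00014537)
Pow(Add(c, -947072), Rational(1, 2)) = Pow(Add(Rational(301, 2070584), -947072), Rational(1, 2)) = Pow(Rational(-1960992129747, 2070584), Rational(1, 2)) = Mul(Rational(1, 1035292), I, Pow(1015099731995015562, Rational(1, 2)))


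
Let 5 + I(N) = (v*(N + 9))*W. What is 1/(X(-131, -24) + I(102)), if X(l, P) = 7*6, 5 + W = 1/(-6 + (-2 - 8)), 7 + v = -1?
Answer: 2/9065 ≈ 0.00022063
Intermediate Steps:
v = -8 (v = -7 - 1 = -8)
W = -81/16 (W = -5 + 1/(-6 + (-2 - 8)) = -5 + 1/(-6 - 10) = -5 + 1/(-16) = -5 - 1/16 = -81/16 ≈ -5.0625)
I(N) = 719/2 + 81*N/2 (I(N) = -5 - 8*(N + 9)*(-81/16) = -5 - 8*(9 + N)*(-81/16) = -5 + (-72 - 8*N)*(-81/16) = -5 + (729/2 + 81*N/2) = 719/2 + 81*N/2)
X(l, P) = 42
1/(X(-131, -24) + I(102)) = 1/(42 + (719/2 + (81/2)*102)) = 1/(42 + (719/2 + 4131)) = 1/(42 + 8981/2) = 1/(9065/2) = 2/9065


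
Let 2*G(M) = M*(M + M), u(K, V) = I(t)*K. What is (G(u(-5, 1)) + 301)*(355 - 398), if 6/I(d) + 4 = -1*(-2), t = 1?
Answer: -22618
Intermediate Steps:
I(d) = -3 (I(d) = 6/(-4 - 1*(-2)) = 6/(-4 + 2) = 6/(-2) = 6*(-½) = -3)
u(K, V) = -3*K
G(M) = M² (G(M) = (M*(M + M))/2 = (M*(2*M))/2 = (2*M²)/2 = M²)
(G(u(-5, 1)) + 301)*(355 - 398) = ((-3*(-5))² + 301)*(355 - 398) = (15² + 301)*(-43) = (225 + 301)*(-43) = 526*(-43) = -22618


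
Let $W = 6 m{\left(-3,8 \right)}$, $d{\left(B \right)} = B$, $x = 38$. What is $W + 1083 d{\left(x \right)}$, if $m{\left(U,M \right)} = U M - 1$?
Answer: $41004$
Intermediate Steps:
$m{\left(U,M \right)} = -1 + M U$ ($m{\left(U,M \right)} = M U - 1 = -1 + M U$)
$W = -150$ ($W = 6 \left(-1 + 8 \left(-3\right)\right) = 6 \left(-1 - 24\right) = 6 \left(-25\right) = -150$)
$W + 1083 d{\left(x \right)} = -150 + 1083 \cdot 38 = -150 + 41154 = 41004$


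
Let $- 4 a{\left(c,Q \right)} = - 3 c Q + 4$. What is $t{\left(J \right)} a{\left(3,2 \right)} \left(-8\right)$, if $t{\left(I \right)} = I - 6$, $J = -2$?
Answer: $224$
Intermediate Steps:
$a{\left(c,Q \right)} = -1 + \frac{3 Q c}{4}$ ($a{\left(c,Q \right)} = - \frac{- 3 c Q + 4}{4} = - \frac{- 3 Q c + 4}{4} = - \frac{4 - 3 Q c}{4} = -1 + \frac{3 Q c}{4}$)
$t{\left(I \right)} = -6 + I$ ($t{\left(I \right)} = I - 6 = -6 + I$)
$t{\left(J \right)} a{\left(3,2 \right)} \left(-8\right) = \left(-6 - 2\right) \left(-1 + \frac{3}{4} \cdot 2 \cdot 3\right) \left(-8\right) = - 8 \left(-1 + \frac{9}{2}\right) \left(-8\right) = \left(-8\right) \frac{7}{2} \left(-8\right) = \left(-28\right) \left(-8\right) = 224$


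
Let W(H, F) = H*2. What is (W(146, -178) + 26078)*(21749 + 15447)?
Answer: 980858520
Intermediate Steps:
W(H, F) = 2*H
(W(146, -178) + 26078)*(21749 + 15447) = (2*146 + 26078)*(21749 + 15447) = (292 + 26078)*37196 = 26370*37196 = 980858520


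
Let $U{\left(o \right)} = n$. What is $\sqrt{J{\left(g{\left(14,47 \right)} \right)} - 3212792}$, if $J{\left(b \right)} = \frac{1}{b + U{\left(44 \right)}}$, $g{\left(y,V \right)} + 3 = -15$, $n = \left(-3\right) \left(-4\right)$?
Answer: $\frac{i \sqrt{115660518}}{6} \approx 1792.4 i$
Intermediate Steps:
$n = 12$
$U{\left(o \right)} = 12$
$g{\left(y,V \right)} = -18$ ($g{\left(y,V \right)} = -3 - 15 = -18$)
$J{\left(b \right)} = \frac{1}{12 + b}$ ($J{\left(b \right)} = \frac{1}{b + 12} = \frac{1}{12 + b}$)
$\sqrt{J{\left(g{\left(14,47 \right)} \right)} - 3212792} = \sqrt{\frac{1}{12 - 18} - 3212792} = \sqrt{\frac{1}{-6} - 3212792} = \sqrt{- \frac{1}{6} - 3212792} = \sqrt{- \frac{19276753}{6}} = \frac{i \sqrt{115660518}}{6}$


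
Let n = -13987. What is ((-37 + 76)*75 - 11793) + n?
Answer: -22855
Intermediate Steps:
((-37 + 76)*75 - 11793) + n = ((-37 + 76)*75 - 11793) - 13987 = (39*75 - 11793) - 13987 = (2925 - 11793) - 13987 = -8868 - 13987 = -22855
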